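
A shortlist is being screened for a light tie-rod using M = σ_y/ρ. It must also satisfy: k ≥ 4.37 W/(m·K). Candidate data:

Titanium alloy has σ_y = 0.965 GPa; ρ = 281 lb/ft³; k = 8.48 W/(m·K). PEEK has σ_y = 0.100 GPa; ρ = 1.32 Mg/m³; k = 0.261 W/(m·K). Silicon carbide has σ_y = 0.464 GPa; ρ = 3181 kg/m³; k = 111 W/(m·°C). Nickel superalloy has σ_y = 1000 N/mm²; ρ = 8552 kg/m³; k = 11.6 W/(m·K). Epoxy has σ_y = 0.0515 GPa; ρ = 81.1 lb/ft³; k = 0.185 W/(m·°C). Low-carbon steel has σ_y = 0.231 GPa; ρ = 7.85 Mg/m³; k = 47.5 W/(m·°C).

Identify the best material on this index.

titanium alloy

Screen on constraints: k ≥ 4.37 W/(m·K). Survivors: titanium alloy, silicon carbide, nickel superalloy, low-carbon steel.
After converting to SI:
  titanium alloy: σ_y = 965.0 MPa, ρ = 4501 kg/m³
  silicon carbide: σ_y = 464.0 MPa, ρ = 3181 kg/m³
  nickel superalloy: σ_y = 1000 MPa, ρ = 8552 kg/m³
  low-carbon steel: σ_y = 231.0 MPa, ρ = 7850 kg/m³
  titanium alloy: M = 214 kN·m/kg
  silicon carbide: M = 146 kN·m/kg
  nickel superalloy: M = 117 kN·m/kg
  low-carbon steel: M = 29.4 kN·m/kg
The maximum is for titanium alloy.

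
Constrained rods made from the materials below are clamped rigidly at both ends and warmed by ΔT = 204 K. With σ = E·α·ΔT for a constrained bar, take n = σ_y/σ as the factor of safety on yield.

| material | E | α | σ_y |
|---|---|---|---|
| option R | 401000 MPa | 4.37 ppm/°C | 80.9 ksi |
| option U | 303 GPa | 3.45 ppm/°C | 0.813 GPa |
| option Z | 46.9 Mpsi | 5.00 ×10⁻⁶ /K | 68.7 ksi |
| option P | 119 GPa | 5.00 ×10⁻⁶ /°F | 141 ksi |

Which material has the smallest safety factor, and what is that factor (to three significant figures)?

Per material, after unit conversion:
  option R: E = 401.0, α = 4.37, σ_y = 557.8 → σ = 357 MPa, n = 1.56
  option U: E = 303.0, α = 3.45, σ_y = 813.0 → σ = 213 MPa, n = 3.81
  option Z: E = 323.4, α = 5.00, σ_y = 473.7 → σ = 330 MPa, n = 1.44
  option P: E = 119.0, α = 9.00, σ_y = 972.2 → σ = 218 MPa, n = 4.45
The minimum is option Z at n = 1.44.

option Z, n = 1.44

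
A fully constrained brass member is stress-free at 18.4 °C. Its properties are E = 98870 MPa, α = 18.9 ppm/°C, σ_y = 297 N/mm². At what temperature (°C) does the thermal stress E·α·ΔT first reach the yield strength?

177 °C

E = 98870 MPa = 98.87 GPa.
σ_y = 297 N/mm² = 297.0 MPa.
E·α·ΔT = 297.0 MPa ⇒ ΔT = 297.0 / (98.87×10³ × 18.9×10⁻⁶) = 158.9 K.
T = 18.4 + 158.9 = 177.3 °C.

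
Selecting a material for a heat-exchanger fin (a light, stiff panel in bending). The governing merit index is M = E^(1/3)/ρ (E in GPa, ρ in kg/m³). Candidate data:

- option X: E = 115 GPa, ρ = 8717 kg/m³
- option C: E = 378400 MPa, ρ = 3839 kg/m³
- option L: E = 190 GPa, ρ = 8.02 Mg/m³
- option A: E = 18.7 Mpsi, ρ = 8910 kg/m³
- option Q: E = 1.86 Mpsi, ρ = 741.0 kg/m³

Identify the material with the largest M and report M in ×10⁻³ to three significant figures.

After converting to SI:
  option X: E = 115.0 GPa, ρ = 8717 kg/m³
  option C: E = 378.4 GPa, ρ = 3839 kg/m³
  option L: E = 190.0 GPa, ρ = 8020 kg/m³
  option A: E = 128.9 GPa, ρ = 8910 kg/m³
  option Q: E = 12.82 GPa, ρ = 741.0 kg/m³
  option Q: M = 3.16×10⁻³
  option C: M = 1.88×10⁻³
  option L: M = 0.717×10⁻³
  option A: M = 0.567×10⁻³
  option X: M = 0.558×10⁻³
Option Q has the largest M.

option Q, M = 3.16×10⁻³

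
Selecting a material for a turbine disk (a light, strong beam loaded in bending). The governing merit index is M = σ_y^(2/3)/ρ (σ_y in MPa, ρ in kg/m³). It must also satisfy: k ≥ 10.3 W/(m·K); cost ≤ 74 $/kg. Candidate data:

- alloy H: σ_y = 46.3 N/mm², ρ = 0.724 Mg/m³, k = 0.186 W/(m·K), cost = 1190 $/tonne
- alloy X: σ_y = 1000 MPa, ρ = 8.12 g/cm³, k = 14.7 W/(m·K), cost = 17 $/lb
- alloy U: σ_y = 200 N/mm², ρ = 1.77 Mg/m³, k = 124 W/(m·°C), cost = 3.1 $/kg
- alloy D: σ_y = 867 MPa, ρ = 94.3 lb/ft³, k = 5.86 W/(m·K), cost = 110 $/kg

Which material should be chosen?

Screen on constraints: k ≥ 10.3 W/(m·K); cost ≤ 74 $/kg. Survivors: alloy X, alloy U.
Putting every candidate on a common basis:
  alloy X: σ_y = 1000 MPa, ρ = 8120 kg/m³
  alloy U: σ_y = 200.0 MPa, ρ = 1770 kg/m³
  alloy U: M = 19.3×10⁻³
  alloy X: M = 12.3×10⁻³
Highest index: alloy U.

alloy U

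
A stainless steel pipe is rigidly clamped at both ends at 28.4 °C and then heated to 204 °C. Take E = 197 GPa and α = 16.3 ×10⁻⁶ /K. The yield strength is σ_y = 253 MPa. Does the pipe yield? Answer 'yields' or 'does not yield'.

yields

ΔT = 175.6 K. Constrained thermal stress σ = E·α·ΔT = 197.0×10³ MPa × 16.3×10⁻⁶ × 175.6 = 564 MPa (compressive).
Compare to σ_y = 253 MPa: σ ≥ σ_y, so it yields.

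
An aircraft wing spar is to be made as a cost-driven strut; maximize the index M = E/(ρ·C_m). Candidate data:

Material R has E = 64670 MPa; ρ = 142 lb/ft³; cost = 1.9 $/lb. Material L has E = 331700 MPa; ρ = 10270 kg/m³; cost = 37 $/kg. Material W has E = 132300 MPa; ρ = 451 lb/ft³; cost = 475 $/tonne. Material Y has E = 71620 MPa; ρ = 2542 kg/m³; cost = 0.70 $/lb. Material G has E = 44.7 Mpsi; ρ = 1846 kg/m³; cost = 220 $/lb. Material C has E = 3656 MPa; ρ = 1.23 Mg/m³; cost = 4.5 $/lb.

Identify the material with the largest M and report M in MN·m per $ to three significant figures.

material W, M = 38.6 MN·m per $

Putting every candidate on a common basis:
  material R: E = 64.67 GPa, ρ = 2275 kg/m³, cost = 4.189 $/kg
  material L: E = 331.7 GPa, ρ = 10270 kg/m³, cost = 37.00 $/kg
  material W: E = 132.3 GPa, ρ = 7224 kg/m³, cost = 0.4750 $/kg
  material Y: E = 71.62 GPa, ρ = 2542 kg/m³, cost = 1.543 $/kg
  material G: E = 308.2 GPa, ρ = 1846 kg/m³, cost = 485.0 $/kg
  material C: E = 3.656 GPa, ρ = 1230 kg/m³, cost = 9.921 $/kg
  material W: M = 38.6 MN·m per $
  material Y: M = 18.3 MN·m per $
  material R: M = 6.79 MN·m per $
  material L: M = 0.873 MN·m per $
  material G: M = 0.344 MN·m per $
  material C: M = 0.300 MN·m per $
The maximum is for material W.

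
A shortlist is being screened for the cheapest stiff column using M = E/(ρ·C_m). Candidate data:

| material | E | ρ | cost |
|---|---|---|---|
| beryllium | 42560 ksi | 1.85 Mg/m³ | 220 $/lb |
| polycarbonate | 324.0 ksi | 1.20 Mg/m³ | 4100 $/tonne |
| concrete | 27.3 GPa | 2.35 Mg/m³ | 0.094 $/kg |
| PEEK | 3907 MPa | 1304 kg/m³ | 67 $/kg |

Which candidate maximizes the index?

concrete

After converting to SI:
  beryllium: E = 293.4 GPa, ρ = 1850 kg/m³, cost = 485.0 $/kg
  polycarbonate: E = 2.234 GPa, ρ = 1200 kg/m³, cost = 4.100 $/kg
  concrete: E = 27.30 GPa, ρ = 2350 kg/m³, cost = 0.09400 $/kg
  PEEK: E = 3.907 GPa, ρ = 1304 kg/m³, cost = 67.00 $/kg
  concrete: M = 124 MN·m per $
  polycarbonate: M = 0.454 MN·m per $
  beryllium: M = 0.327 MN·m per $
  PEEK: M = 0.0447 MN·m per $
Highest index: concrete.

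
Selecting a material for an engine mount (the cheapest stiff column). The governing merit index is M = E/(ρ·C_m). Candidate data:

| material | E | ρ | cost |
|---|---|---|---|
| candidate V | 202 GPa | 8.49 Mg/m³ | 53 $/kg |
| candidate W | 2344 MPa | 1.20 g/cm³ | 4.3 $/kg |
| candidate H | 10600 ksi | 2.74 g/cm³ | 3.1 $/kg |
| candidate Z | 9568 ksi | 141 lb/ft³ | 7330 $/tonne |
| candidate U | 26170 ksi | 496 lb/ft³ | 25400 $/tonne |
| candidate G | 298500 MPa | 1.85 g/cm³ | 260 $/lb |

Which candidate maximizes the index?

candidate H

In SI units:
  candidate V: E = 202.0 GPa, ρ = 8490 kg/m³, cost = 53.00 $/kg
  candidate W: E = 2.344 GPa, ρ = 1200 kg/m³, cost = 4.300 $/kg
  candidate H: E = 73.08 GPa, ρ = 2740 kg/m³, cost = 3.100 $/kg
  candidate Z: E = 65.97 GPa, ρ = 2259 kg/m³, cost = 7.330 $/kg
  candidate U: E = 180.4 GPa, ρ = 7945 kg/m³, cost = 25.40 $/kg
  candidate G: E = 298.5 GPa, ρ = 1850 kg/m³, cost = 573.2 $/kg
  candidate H: M = 8.60 MN·m per $
  candidate Z: M = 3.98 MN·m per $
  candidate U: M = 0.894 MN·m per $
  candidate W: M = 0.454 MN·m per $
  candidate V: M = 0.449 MN·m per $
  candidate G: M = 0.281 MN·m per $
The maximum is for candidate H.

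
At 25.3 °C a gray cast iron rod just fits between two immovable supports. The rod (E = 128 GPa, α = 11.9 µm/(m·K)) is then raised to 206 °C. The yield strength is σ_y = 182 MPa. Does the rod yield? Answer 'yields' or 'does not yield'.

ΔT = 180.7 K. Constrained thermal stress σ = E·α·ΔT = 128.0×10³ MPa × 11.9×10⁻⁶ × 180.7 = 275 MPa (compressive).
Compare to σ_y = 182 MPa: σ ≥ σ_y, so it yields.

yields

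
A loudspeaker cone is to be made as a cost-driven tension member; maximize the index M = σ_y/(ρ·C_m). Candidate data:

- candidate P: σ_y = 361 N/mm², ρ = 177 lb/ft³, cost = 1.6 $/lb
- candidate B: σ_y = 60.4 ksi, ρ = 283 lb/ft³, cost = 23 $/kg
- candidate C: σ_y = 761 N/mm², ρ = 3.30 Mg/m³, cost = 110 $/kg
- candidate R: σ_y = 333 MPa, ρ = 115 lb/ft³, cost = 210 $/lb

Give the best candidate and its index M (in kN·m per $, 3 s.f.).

In SI units:
  candidate P: σ_y = 361.0 MPa, ρ = 2835 kg/m³, cost = 3.527 $/kg
  candidate B: σ_y = 416.4 MPa, ρ = 4533 kg/m³, cost = 23.00 $/kg
  candidate C: σ_y = 761.0 MPa, ρ = 3300 kg/m³, cost = 110.0 $/kg
  candidate R: σ_y = 333.0 MPa, ρ = 1842 kg/m³, cost = 463.0 $/kg
  candidate P: M = 36.1 kN·m per $
  candidate B: M = 3.99 kN·m per $
  candidate C: M = 2.10 kN·m per $
  candidate R: M = 0.390 kN·m per $
Candidate P ranks first.

candidate P, M = 36.1 kN·m per $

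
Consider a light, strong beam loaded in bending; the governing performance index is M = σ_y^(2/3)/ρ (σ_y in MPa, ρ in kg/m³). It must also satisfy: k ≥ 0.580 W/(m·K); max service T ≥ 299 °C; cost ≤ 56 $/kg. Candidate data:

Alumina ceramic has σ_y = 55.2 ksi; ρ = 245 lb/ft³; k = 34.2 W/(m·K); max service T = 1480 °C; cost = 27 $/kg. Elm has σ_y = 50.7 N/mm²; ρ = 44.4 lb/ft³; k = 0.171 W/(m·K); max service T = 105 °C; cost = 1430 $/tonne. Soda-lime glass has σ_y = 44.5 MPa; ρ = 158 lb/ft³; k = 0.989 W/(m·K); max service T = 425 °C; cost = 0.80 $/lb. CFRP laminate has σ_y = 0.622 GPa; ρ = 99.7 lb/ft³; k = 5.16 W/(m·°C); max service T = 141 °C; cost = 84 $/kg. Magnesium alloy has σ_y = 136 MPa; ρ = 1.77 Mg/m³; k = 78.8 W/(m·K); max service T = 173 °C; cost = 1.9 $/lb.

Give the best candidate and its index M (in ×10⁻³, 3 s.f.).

alumina ceramic, M = 13.4×10⁻³

Screen on constraints: k ≥ 0.580 W/(m·K); max service T ≥ 299 °C; cost ≤ 56 $/kg. Survivors: alumina ceramic, soda-lime glass.
Convert each candidate to consistent units, then evaluate M:
  alumina ceramic: σ_y = 380.6 MPa, ρ = 3925 kg/m³
  soda-lime glass: σ_y = 44.50 MPa, ρ = 2531 kg/m³
  alumina ceramic: M = 13.4×10⁻³
  soda-lime glass: M = 4.96×10⁻³
The maximum is for alumina ceramic.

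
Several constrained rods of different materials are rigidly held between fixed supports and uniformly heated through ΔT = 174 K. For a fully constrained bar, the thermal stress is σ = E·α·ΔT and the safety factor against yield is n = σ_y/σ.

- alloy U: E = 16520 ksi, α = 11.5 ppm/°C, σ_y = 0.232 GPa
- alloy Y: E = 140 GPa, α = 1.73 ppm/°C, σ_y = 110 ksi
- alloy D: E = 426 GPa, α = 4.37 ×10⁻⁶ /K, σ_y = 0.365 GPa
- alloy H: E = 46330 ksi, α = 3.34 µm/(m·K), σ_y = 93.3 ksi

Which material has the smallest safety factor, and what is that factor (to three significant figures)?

alloy U, n = 1.02

With everything in SI (GPa, ×10⁻⁶/K, MPa):
  alloy U: E = 113.9, α = 11.5, σ_y = 232.0 → σ = 228 MPa, n = 1.02
  alloy Y: E = 140.0, α = 1.73, σ_y = 758.4 → σ = 42.1 MPa, n = 18.0
  alloy D: E = 426.0, α = 4.37, σ_y = 365.0 → σ = 324 MPa, n = 1.13
  alloy H: E = 319.4, α = 3.34, σ_y = 643.3 → σ = 186 MPa, n = 3.47
Alloy U has the lowest safety factor, n = 1.02.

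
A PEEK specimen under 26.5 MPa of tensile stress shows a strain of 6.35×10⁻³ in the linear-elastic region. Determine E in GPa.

4.17 GPa

E = σ/ε = 26.5 MPa / 6.35×10⁻³ = 4173 MPa = 4.17 GPa.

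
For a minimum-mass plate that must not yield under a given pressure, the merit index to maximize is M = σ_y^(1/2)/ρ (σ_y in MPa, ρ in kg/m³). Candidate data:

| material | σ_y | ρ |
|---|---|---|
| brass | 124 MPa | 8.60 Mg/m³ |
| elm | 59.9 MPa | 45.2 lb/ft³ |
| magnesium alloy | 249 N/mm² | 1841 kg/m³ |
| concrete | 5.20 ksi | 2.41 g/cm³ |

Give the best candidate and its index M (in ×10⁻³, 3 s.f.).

Convert each candidate to consistent units, then evaluate M:
  brass: σ_y = 124.0 MPa, ρ = 8600 kg/m³
  elm: σ_y = 59.90 MPa, ρ = 724.0 kg/m³
  magnesium alloy: σ_y = 249.0 MPa, ρ = 1841 kg/m³
  concrete: σ_y = 35.85 MPa, ρ = 2410 kg/m³
  elm: M = 10.7×10⁻³
  magnesium alloy: M = 8.57×10⁻³
  concrete: M = 2.48×10⁻³
  brass: M = 1.29×10⁻³
Elm has the largest M.

elm, M = 10.7×10⁻³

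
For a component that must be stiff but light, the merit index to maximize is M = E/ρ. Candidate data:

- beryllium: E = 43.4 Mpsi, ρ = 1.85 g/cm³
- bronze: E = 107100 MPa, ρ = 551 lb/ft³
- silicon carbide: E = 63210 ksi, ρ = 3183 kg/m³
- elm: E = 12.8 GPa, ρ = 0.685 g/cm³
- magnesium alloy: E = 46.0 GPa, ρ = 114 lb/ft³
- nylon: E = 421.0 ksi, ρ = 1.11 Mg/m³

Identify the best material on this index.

beryllium

Putting every candidate on a common basis:
  beryllium: E = 299.2 GPa, ρ = 1850 kg/m³
  bronze: E = 107.1 GPa, ρ = 8826 kg/m³
  silicon carbide: E = 435.8 GPa, ρ = 3183 kg/m³
  elm: E = 12.80 GPa, ρ = 685.0 kg/m³
  magnesium alloy: E = 46.00 GPa, ρ = 1826 kg/m³
  nylon: E = 2.903 GPa, ρ = 1110 kg/m³
  beryllium: M = 162 MN·m/kg
  silicon carbide: M = 137 MN·m/kg
  magnesium alloy: M = 25.2 MN·m/kg
  elm: M = 18.7 MN·m/kg
  bronze: M = 12.1 MN·m/kg
  nylon: M = 2.62 MN·m/kg
Beryllium ranks first.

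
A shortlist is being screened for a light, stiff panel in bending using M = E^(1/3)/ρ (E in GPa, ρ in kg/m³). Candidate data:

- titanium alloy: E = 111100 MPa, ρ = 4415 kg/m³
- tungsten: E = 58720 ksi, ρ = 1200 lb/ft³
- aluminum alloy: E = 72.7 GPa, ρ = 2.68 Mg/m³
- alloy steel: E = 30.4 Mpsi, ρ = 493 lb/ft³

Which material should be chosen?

Normalizing units and computing the index:
  titanium alloy: E = 111.1 GPa, ρ = 4415 kg/m³
  tungsten: E = 404.9 GPa, ρ = 19220 kg/m³
  aluminum alloy: E = 72.70 GPa, ρ = 2680 kg/m³
  alloy steel: E = 209.6 GPa, ρ = 7897 kg/m³
  aluminum alloy: M = 1.56×10⁻³
  titanium alloy: M = 1.09×10⁻³
  alloy steel: M = 0.752×10⁻³
  tungsten: M = 0.385×10⁻³
The maximum is for aluminum alloy.

aluminum alloy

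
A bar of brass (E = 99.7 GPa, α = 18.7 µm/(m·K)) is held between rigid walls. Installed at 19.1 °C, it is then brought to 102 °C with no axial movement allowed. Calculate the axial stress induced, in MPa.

155 MPa

ΔT = 82.90 K. Constrained thermal stress σ = E·α·ΔT = 99.70×10³ MPa × 18.7×10⁻⁶ × 82.90 = 155 MPa (compressive).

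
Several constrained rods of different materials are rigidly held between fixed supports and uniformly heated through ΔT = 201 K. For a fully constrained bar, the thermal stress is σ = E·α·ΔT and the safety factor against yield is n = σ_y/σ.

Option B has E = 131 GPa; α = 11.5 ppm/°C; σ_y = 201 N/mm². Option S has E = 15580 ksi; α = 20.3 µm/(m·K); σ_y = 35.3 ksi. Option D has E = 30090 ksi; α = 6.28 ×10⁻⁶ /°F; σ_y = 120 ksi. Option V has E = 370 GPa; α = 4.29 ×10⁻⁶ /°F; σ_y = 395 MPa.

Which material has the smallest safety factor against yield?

With everything in SI (GPa, ×10⁻⁶/K, MPa):
  option B: E = 131.0, α = 11.5, σ_y = 201.0 → σ = 303 MPa, n = 0.664
  option S: E = 107.4, α = 20.3, σ_y = 243.4 → σ = 438 MPa, n = 0.555
  option D: E = 207.5, α = 11.3, σ_y = 827.4 → σ = 471 MPa, n = 1.76
  option V: E = 370.0, α = 7.72, σ_y = 395.0 → σ = 574 MPa, n = 0.688
The minimum is option S at n = 0.555.

option S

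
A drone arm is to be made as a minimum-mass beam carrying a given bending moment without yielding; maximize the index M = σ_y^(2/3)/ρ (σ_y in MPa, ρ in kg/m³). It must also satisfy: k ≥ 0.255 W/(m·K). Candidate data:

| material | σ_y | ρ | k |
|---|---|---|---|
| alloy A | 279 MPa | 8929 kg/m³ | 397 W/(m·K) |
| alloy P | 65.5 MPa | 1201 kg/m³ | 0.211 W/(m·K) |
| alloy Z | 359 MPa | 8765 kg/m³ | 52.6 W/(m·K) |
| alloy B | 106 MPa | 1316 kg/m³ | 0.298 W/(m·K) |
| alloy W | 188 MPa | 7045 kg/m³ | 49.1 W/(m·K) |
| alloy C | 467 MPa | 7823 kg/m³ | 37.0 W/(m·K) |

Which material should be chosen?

Screen on constraints: k ≥ 0.255 W/(m·K). Survivors: alloy A, alloy Z, alloy B, alloy W, alloy C.
Per-candidate index values:
  alloy B: M = 17.0×10⁻³
  alloy C: M = 7.69×10⁻³
  alloy Z: M = 5.76×10⁻³
  alloy A: M = 4.78×10⁻³
  alloy W: M = 4.66×10⁻³
Alloy B has the largest M.

alloy B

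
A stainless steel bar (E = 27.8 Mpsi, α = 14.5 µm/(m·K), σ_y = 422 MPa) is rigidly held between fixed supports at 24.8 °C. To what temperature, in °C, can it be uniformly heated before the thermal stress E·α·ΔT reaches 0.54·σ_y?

E = 27.8 Mpsi = 191.7 GPa.
E·α·ΔT = 227.9 MPa ⇒ ΔT = 227.9 / (191.7×10³ × 14.5×10⁻⁶) = 81.99 K.
T = 24.8 + 81.99 = 106.8 °C.

107 °C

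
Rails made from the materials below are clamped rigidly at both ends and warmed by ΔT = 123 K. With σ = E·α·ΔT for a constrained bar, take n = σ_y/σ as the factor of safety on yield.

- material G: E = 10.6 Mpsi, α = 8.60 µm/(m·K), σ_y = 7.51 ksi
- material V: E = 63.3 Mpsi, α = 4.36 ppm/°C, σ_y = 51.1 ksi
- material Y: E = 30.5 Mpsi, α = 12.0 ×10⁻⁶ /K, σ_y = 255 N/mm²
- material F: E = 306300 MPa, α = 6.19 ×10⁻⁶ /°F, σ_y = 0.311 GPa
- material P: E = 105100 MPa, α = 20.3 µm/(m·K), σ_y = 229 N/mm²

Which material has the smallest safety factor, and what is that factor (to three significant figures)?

material G, n = 0.670

Converting E to GPa, α to ×10⁻⁶/K, σ_y to MPa, then σ and n for each:
  material G: E = 73.08, α = 8.60, σ_y = 51.78 → σ = 77.3 MPa, n = 0.670
  material V: E = 436.4, α = 4.36, σ_y = 352.3 → σ = 234 MPa, n = 1.51
  material Y: E = 210.3, α = 12.0, σ_y = 255.0 → σ = 310 MPa, n = 0.822
  material F: E = 306.3, α = 11.1, σ_y = 311.0 → σ = 420 MPa, n = 0.741
  material P: E = 105.1, α = 20.3, σ_y = 229.0 → σ = 262 MPa, n = 0.873
The minimum is material G at n = 0.670.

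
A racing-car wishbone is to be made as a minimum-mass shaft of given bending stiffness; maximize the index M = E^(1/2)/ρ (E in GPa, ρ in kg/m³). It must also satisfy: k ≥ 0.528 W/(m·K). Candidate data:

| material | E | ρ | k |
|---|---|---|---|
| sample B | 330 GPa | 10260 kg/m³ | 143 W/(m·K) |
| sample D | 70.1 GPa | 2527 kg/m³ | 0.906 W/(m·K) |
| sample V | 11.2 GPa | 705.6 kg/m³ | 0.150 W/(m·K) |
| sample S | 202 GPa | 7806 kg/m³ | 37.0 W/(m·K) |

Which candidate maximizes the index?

Screen on constraints: k ≥ 0.528 W/(m·K). Survivors: sample B, sample D, sample S.
Computing M directly (units already consistent):
  sample D: M = 3.31×10⁻³
  sample S: M = 1.82×10⁻³
  sample B: M = 1.77×10⁻³
Sample D ranks first.

sample D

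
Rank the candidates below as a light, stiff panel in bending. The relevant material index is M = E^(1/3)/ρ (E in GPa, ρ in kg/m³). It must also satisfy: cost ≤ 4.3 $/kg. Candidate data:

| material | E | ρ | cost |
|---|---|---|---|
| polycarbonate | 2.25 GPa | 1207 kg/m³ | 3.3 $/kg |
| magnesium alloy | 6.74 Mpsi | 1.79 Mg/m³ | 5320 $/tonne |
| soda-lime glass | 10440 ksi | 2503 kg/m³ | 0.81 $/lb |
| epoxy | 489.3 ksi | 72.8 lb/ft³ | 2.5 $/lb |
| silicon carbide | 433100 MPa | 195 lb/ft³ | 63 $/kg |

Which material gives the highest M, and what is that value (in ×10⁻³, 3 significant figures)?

soda-lime glass, M = 1.66×10⁻³

Screen on constraints: cost ≤ 4.3 $/kg. Survivors: polycarbonate, soda-lime glass.
Convert each candidate to consistent units, then evaluate M:
  polycarbonate: E = 2.250 GPa, ρ = 1207 kg/m³
  soda-lime glass: E = 71.98 GPa, ρ = 2503 kg/m³
  soda-lime glass: M = 1.66×10⁻³
  polycarbonate: M = 1.09×10⁻³
Soda-lime glass has the largest M.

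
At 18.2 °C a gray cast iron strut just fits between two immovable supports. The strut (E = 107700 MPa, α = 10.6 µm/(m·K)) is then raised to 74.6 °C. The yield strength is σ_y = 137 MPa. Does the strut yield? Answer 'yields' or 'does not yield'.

E = 107700 MPa = 107.7 GPa.
ΔT = 56.40 K. Constrained thermal stress σ = E·α·ΔT = 107.7×10³ MPa × 10.6×10⁻⁶ × 56.40 = 64.4 MPa (compressive).
Compare to σ_y = 137 MPa: σ < σ_y, so it does not yield.

does not yield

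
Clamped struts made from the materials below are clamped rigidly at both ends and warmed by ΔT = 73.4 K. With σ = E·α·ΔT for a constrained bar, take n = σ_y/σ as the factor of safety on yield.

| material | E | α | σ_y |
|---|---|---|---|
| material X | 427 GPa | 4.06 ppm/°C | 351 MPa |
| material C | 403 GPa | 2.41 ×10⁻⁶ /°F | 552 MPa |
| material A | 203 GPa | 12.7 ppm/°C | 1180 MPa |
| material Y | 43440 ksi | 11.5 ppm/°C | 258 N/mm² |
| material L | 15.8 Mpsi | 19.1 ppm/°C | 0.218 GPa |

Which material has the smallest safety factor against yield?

material Y

With everything in SI (GPa, ×10⁻⁶/K, MPa):
  material X: E = 427.0, α = 4.06, σ_y = 351.0 → σ = 127 MPa, n = 2.76
  material C: E = 403.0, α = 4.34, σ_y = 552.0 → σ = 128 MPa, n = 4.30
  material A: E = 203.0, α = 12.7, σ_y = 1180 → σ = 189 MPa, n = 6.24
  material Y: E = 299.5, α = 11.5, σ_y = 258.0 → σ = 253 MPa, n = 1.02
  material L: E = 108.9, α = 19.1, σ_y = 218.0 → σ = 153 MPa, n = 1.43
Smallest n: material Y with n = 1.02.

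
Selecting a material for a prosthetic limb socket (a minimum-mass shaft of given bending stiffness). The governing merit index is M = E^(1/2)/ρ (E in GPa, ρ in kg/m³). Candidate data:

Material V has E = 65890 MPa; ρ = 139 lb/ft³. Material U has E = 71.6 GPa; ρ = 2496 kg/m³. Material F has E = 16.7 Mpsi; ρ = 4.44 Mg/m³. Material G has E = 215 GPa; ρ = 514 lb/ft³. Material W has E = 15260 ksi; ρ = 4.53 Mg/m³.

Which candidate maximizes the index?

Convert each candidate to consistent units, then evaluate M:
  material V: E = 65.89 GPa, ρ = 2227 kg/m³
  material U: E = 71.60 GPa, ρ = 2496 kg/m³
  material F: E = 115.1 GPa, ρ = 4440 kg/m³
  material G: E = 215.0 GPa, ρ = 8233 kg/m³
  material W: E = 105.2 GPa, ρ = 4530 kg/m³
  material V: M = 3.65×10⁻³
  material U: M = 3.39×10⁻³
  material F: M = 2.42×10⁻³
  material W: M = 2.26×10⁻³
  material G: M = 1.78×10⁻³
The maximum is for material V.

material V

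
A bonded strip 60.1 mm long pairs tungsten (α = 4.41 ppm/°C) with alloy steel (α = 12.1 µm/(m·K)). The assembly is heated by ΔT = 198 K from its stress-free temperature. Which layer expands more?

α(tungsten) = 4.41×10⁻⁶/K vs α(alloy steel) = 12.1×10⁻⁶/K.
Higher α expands more for the same ΔT: alloy steel.

alloy steel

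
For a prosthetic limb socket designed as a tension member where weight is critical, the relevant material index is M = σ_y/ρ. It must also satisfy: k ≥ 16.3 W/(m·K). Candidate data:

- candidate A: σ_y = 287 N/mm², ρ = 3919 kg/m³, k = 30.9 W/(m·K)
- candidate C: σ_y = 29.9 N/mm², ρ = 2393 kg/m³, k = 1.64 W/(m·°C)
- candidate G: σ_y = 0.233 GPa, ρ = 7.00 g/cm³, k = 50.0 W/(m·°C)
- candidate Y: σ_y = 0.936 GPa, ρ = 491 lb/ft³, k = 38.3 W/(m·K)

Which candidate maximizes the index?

candidate Y

Screen on constraints: k ≥ 16.3 W/(m·K). Survivors: candidate A, candidate G, candidate Y.
In SI units:
  candidate A: σ_y = 287.0 MPa, ρ = 3919 kg/m³
  candidate G: σ_y = 233.0 MPa, ρ = 7000 kg/m³
  candidate Y: σ_y = 936.0 MPa, ρ = 7865 kg/m³
  candidate Y: M = 119 kN·m/kg
  candidate A: M = 73.2 kN·m/kg
  candidate G: M = 33.3 kN·m/kg
Highest index: candidate Y.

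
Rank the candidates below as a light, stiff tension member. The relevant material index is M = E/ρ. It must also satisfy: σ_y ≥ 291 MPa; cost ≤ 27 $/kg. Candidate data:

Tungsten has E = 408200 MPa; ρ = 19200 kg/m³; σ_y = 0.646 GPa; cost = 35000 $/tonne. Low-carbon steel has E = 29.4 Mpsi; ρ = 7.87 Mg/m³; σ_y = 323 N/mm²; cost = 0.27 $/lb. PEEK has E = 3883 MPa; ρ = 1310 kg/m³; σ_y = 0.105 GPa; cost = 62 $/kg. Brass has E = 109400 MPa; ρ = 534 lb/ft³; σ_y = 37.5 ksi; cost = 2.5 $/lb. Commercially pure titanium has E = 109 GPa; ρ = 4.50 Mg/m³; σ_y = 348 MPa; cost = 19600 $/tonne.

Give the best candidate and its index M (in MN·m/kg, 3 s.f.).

low-carbon steel, M = 25.8 MN·m/kg

Screen on constraints: σ_y ≥ 291 MPa; cost ≤ 27 $/kg. Survivors: low-carbon steel, commercially pure titanium.
Convert each candidate to consistent units, then evaluate M:
  low-carbon steel: E = 202.7 GPa, ρ = 7870 kg/m³
  commercially pure titanium: E = 109.0 GPa, ρ = 4500 kg/m³
  low-carbon steel: M = 25.8 MN·m/kg
  commercially pure titanium: M = 24.2 MN·m/kg
Highest index: low-carbon steel.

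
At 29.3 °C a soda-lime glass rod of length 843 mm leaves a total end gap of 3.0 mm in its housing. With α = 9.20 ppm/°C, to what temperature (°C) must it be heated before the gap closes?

416 °C

α·L₀·ΔT = 3.0 mm ⇒ ΔT = 3.0 / (9.20×10⁻⁶ × 843.0) = 386.8 K.
T = 29.3 + 386.8 = 416.1 °C.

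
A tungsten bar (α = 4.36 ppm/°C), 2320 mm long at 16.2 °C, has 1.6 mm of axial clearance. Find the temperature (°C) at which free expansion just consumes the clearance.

α·L₀·ΔT = 1.6 mm ⇒ ΔT = 1.6 / (4.36×10⁻⁶ × 2320.0) = 158.2 K.
T = 16.2 + 158.2 = 174.4 °C.

174 °C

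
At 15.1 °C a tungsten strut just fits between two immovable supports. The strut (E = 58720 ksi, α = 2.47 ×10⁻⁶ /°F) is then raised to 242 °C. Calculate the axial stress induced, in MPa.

408 MPa

E = 58720 ksi = 404.9 GPa.
α = 2.47×10⁻⁶/°F × 9/5 = 4.45×10⁻⁶/K.
ΔT = 226.9 K. Constrained thermal stress σ = E·α·ΔT = 404.9×10³ MPa × 4.45×10⁻⁶ × 226.9 = 408 MPa (compressive).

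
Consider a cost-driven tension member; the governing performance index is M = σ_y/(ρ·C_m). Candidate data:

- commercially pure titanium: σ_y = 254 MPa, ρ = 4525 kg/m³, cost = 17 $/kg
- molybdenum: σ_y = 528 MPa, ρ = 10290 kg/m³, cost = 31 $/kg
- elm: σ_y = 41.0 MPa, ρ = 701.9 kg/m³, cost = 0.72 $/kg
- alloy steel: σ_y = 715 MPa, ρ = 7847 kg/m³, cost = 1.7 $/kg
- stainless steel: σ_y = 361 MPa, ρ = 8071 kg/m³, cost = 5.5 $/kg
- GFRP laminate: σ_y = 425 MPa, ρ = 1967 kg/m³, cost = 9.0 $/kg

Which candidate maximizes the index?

elm

Evaluate M for each candidate:
  elm: M = 81.1 kN·m per $
  alloy steel: M = 53.6 kN·m per $
  GFRP laminate: M = 24.0 kN·m per $
  stainless steel: M = 8.13 kN·m per $
  commercially pure titanium: M = 3.30 kN·m per $
  molybdenum: M = 1.66 kN·m per $
Highest index: elm.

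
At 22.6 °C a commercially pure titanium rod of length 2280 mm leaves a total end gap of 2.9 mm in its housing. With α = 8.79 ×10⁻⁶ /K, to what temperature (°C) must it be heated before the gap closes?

α·L₀·ΔT = 2.9 mm ⇒ ΔT = 2.9 / (8.79×10⁻⁶ × 2280.0) = 144.7 K.
T = 22.6 + 144.7 = 167.3 °C.

167 °C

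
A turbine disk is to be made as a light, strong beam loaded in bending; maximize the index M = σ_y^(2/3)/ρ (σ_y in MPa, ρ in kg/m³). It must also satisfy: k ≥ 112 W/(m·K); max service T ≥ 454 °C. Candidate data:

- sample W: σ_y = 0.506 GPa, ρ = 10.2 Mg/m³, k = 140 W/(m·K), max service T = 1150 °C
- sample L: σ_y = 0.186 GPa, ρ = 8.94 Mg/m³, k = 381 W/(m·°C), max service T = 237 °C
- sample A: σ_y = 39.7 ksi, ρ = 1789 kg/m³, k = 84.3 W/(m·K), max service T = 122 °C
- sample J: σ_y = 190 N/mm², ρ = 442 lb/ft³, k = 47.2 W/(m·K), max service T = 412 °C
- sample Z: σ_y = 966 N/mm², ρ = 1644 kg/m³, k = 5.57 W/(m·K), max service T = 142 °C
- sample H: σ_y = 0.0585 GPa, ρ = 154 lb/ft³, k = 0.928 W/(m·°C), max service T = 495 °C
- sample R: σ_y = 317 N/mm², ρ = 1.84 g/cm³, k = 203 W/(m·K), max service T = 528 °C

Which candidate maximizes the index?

Screen on constraints: k ≥ 112 W/(m·K); max service T ≥ 454 °C. Survivors: sample W, sample R.
Convert each candidate to consistent units, then evaluate M:
  sample W: σ_y = 506.0 MPa, ρ = 10200 kg/m³
  sample R: σ_y = 317.0 MPa, ρ = 1840 kg/m³
  sample R: M = 25.3×10⁻³
  sample W: M = 6.23×10⁻³
Highest index: sample R.

sample R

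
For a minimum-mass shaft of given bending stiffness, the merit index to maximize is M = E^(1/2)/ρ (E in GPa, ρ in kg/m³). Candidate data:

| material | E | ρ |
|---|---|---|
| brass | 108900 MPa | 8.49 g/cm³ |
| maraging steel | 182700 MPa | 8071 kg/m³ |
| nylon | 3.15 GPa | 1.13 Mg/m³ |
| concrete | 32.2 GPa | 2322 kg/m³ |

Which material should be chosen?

Normalizing units and computing the index:
  brass: E = 108.9 GPa, ρ = 8490 kg/m³
  maraging steel: E = 182.7 GPa, ρ = 8071 kg/m³
  nylon: E = 3.150 GPa, ρ = 1130 kg/m³
  concrete: E = 32.20 GPa, ρ = 2322 kg/m³
  concrete: M = 2.44×10⁻³
  maraging steel: M = 1.67×10⁻³
  nylon: M = 1.57×10⁻³
  brass: M = 1.23×10⁻³
Highest index: concrete.

concrete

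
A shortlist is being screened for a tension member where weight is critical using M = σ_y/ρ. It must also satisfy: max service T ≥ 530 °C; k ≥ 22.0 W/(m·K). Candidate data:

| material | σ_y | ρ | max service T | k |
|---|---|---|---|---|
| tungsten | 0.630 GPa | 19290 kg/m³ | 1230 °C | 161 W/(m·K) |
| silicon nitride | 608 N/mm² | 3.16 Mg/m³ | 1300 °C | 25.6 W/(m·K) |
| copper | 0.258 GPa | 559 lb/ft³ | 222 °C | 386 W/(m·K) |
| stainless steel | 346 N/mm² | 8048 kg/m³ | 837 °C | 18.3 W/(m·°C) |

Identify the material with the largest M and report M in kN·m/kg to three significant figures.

silicon nitride, M = 192 kN·m/kg

Screen on constraints: max service T ≥ 530 °C; k ≥ 22.0 W/(m·K). Survivors: tungsten, silicon nitride.
Putting every candidate on a common basis:
  tungsten: σ_y = 630.0 MPa, ρ = 19290 kg/m³
  silicon nitride: σ_y = 608.0 MPa, ρ = 3160 kg/m³
  silicon nitride: M = 192 kN·m/kg
  tungsten: M = 32.7 kN·m/kg
Silicon nitride has the largest M.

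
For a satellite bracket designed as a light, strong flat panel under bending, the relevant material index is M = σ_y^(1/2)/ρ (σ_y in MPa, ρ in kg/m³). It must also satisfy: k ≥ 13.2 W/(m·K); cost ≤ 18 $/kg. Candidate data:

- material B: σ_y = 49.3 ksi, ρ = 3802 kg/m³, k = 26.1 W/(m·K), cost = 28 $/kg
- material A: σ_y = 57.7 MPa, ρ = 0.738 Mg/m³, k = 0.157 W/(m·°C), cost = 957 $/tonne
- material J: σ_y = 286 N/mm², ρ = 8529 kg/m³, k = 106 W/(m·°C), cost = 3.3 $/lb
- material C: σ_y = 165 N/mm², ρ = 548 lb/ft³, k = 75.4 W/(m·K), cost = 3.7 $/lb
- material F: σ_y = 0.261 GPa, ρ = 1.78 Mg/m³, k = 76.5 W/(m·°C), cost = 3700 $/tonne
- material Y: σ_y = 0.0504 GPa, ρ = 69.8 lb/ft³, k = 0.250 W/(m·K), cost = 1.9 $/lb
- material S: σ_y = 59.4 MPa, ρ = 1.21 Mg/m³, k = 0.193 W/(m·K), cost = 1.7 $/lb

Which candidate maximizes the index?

Screen on constraints: k ≥ 13.2 W/(m·K); cost ≤ 18 $/kg. Survivors: material J, material C, material F.
After converting to SI:
  material J: σ_y = 286.0 MPa, ρ = 8529 kg/m³
  material C: σ_y = 165.0 MPa, ρ = 8778 kg/m³
  material F: σ_y = 261.0 MPa, ρ = 1780 kg/m³
  material F: M = 9.08×10⁻³
  material J: M = 1.98×10⁻³
  material C: M = 1.46×10⁻³
Highest index: material F.

material F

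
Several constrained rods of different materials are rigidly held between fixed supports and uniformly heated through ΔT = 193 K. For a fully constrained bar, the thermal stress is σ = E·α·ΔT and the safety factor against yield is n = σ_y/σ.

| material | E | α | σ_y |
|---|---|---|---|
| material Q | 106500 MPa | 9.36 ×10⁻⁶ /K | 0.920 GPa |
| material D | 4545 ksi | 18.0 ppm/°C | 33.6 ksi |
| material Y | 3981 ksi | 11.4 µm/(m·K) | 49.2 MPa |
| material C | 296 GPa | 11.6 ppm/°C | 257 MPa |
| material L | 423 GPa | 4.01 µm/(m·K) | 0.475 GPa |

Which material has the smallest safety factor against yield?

Per material, after unit conversion:
  material Q: E = 106.5, α = 9.36, σ_y = 920.0 → σ = 192 MPa, n = 4.78
  material D: E = 31.34, α = 18.0, σ_y = 231.7 → σ = 109 MPa, n = 2.13
  material Y: E = 27.45, α = 11.4, σ_y = 49.20 → σ = 60.4 MPa, n = 0.815
  material C: E = 296.0, α = 11.6, σ_y = 257.0 → σ = 663 MPa, n = 0.388
  material L: E = 423.0, α = 4.01, σ_y = 475.0 → σ = 327 MPa, n = 1.45
Material C has the lowest safety factor, n = 0.388.

material C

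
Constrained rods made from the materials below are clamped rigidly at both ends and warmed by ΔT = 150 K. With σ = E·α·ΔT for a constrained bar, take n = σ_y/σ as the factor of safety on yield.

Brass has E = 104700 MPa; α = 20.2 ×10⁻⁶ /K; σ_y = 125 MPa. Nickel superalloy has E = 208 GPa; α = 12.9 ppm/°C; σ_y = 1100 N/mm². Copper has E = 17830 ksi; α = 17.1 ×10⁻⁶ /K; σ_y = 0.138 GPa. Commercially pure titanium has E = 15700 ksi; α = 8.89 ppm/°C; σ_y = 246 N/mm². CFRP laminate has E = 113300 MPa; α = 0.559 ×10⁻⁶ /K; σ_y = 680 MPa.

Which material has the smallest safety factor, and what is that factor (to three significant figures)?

Converting E to GPa, α to ×10⁻⁶/K, σ_y to MPa, then σ and n for each:
  brass: E = 104.7, α = 20.2, σ_y = 125.0 → σ = 317 MPa, n = 0.394
  nickel superalloy: E = 208.0, α = 12.9, σ_y = 1100 → σ = 402 MPa, n = 2.73
  copper: E = 122.9, α = 17.1, σ_y = 138.0 → σ = 315 MPa, n = 0.438
  commercially pure titanium: E = 108.2, α = 8.89, σ_y = 246.0 → σ = 144 MPa, n = 1.70
  CFRP laminate: E = 113.3, α = 0.559, σ_y = 680.0 → σ = 9.50 MPa, n = 71.6
Smallest n: brass with n = 0.394.

brass, n = 0.394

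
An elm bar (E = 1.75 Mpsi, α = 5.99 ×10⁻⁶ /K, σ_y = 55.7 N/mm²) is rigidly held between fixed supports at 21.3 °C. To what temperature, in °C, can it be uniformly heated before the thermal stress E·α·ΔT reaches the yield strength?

E = 1.75 Mpsi = 12.07 GPa.
σ_y = 55.7 N/mm² = 55.70 MPa.
E·α·ΔT = 55.70 MPa ⇒ ΔT = 55.70 / (12.07×10³ × 5.99×10⁻⁶) = 770.7 K.
T = 21.3 + 770.7 = 792.0 °C.

792 °C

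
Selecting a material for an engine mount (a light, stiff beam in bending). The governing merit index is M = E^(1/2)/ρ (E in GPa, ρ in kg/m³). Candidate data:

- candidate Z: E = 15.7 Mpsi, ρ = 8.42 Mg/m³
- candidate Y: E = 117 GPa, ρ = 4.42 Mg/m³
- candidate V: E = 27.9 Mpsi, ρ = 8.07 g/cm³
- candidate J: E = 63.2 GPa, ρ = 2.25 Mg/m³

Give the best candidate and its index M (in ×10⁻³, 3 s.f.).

candidate J, M = 3.53×10⁻³

Normalizing units and computing the index:
  candidate Z: E = 108.2 GPa, ρ = 8420 kg/m³
  candidate Y: E = 117.0 GPa, ρ = 4420 kg/m³
  candidate V: E = 192.4 GPa, ρ = 8070 kg/m³
  candidate J: E = 63.20 GPa, ρ = 2250 kg/m³
  candidate J: M = 3.53×10⁻³
  candidate Y: M = 2.45×10⁻³
  candidate V: M = 1.72×10⁻³
  candidate Z: M = 1.24×10⁻³
Candidate J ranks first.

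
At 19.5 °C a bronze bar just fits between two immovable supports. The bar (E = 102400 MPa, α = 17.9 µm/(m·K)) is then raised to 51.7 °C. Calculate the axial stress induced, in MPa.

59.0 MPa

E = 102400 MPa = 102.4 GPa.
ΔT = 32.20 K. Constrained thermal stress σ = E·α·ΔT = 102.4×10³ MPa × 17.9×10⁻⁶ × 32.20 = 59.0 MPa (compressive).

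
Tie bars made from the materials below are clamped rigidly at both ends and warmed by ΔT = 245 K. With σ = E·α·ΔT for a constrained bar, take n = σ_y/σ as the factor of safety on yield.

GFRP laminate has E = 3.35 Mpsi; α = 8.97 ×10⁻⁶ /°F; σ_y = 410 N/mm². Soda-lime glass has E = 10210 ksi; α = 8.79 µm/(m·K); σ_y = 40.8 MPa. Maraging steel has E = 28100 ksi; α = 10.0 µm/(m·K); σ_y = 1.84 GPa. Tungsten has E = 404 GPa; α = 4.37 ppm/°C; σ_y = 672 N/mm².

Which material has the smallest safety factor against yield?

soda-lime glass

Converting E to GPa, α to ×10⁻⁶/K, σ_y to MPa, then σ and n for each:
  GFRP laminate: E = 23.10, α = 16.1, σ_y = 410.0 → σ = 91.4 MPa, n = 4.49
  soda-lime glass: E = 70.40, α = 8.79, σ_y = 40.80 → σ = 152 MPa, n = 0.269
  maraging steel: E = 193.7, α = 10.0, σ_y = 1840 → σ = 475 MPa, n = 3.88
  tungsten: E = 404.0, α = 4.37, σ_y = 672.0 → σ = 433 MPa, n = 1.55
The minimum is soda-lime glass at n = 0.269.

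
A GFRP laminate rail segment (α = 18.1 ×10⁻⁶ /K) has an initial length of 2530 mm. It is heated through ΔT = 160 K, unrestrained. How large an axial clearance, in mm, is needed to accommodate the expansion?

7.33 mm

ΔL = α·L₀·ΔT = 18.1×10⁻⁶ × 2530 mm × 160.0 K = 7.33 mm.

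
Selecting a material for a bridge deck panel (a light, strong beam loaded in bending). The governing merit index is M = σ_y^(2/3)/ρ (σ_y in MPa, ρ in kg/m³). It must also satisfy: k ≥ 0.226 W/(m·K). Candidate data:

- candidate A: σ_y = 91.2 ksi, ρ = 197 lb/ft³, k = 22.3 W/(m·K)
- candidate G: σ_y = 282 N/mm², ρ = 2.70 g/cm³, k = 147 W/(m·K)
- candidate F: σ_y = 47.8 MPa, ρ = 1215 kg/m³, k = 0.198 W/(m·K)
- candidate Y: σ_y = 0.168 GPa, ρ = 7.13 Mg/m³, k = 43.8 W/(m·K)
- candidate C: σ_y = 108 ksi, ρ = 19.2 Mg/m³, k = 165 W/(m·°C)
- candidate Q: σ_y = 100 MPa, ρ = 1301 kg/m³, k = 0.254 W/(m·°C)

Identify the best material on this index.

candidate A

Screen on constraints: k ≥ 0.226 W/(m·K). Survivors: candidate A, candidate G, candidate Y, candidate C, candidate Q.
Convert each candidate to consistent units, then evaluate M:
  candidate A: σ_y = 628.8 MPa, ρ = 3156 kg/m³
  candidate G: σ_y = 282.0 MPa, ρ = 2700 kg/m³
  candidate Y: σ_y = 168.0 MPa, ρ = 7130 kg/m³
  candidate C: σ_y = 744.6 MPa, ρ = 19200 kg/m³
  candidate Q: σ_y = 100.0 MPa, ρ = 1301 kg/m³
  candidate A: M = 23.3×10⁻³
  candidate Q: M = 16.6×10⁻³
  candidate G: M = 15.9×10⁻³
  candidate C: M = 4.28×10⁻³
  candidate Y: M = 4.27×10⁻³
Candidate A ranks first.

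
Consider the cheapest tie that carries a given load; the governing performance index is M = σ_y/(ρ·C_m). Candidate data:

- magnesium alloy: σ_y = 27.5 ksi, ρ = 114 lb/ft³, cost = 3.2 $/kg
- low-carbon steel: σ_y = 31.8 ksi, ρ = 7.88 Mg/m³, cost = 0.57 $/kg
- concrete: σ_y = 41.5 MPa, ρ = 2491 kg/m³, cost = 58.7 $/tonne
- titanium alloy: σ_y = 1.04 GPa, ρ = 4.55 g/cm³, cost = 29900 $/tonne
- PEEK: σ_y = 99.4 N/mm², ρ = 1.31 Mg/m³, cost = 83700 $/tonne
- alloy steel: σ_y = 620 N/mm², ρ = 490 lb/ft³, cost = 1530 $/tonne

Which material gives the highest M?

concrete

In SI units:
  magnesium alloy: σ_y = 189.6 MPa, ρ = 1826 kg/m³, cost = 3.200 $/kg
  low-carbon steel: σ_y = 219.3 MPa, ρ = 7880 kg/m³, cost = 0.5700 $/kg
  concrete: σ_y = 41.50 MPa, ρ = 2491 kg/m³, cost = 0.05870 $/kg
  titanium alloy: σ_y = 1040 MPa, ρ = 4550 kg/m³, cost = 29.90 $/kg
  PEEK: σ_y = 99.40 MPa, ρ = 1310 kg/m³, cost = 83.70 $/kg
  alloy steel: σ_y = 620.0 MPa, ρ = 7849 kg/m³, cost = 1.530 $/kg
  concrete: M = 284 kN·m per $
  alloy steel: M = 51.6 kN·m per $
  low-carbon steel: M = 48.8 kN·m per $
  magnesium alloy: M = 32.4 kN·m per $
  titanium alloy: M = 7.64 kN·m per $
  PEEK: M = 0.907 kN·m per $
Concrete has the largest M.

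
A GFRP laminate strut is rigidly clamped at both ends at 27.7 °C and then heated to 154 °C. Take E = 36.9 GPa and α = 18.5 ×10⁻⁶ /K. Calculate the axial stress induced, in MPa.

ΔT = 126.3 K. Constrained thermal stress σ = E·α·ΔT = 36.90×10³ MPa × 18.5×10⁻⁶ × 126.3 = 86.2 MPa (compressive).

86.2 MPa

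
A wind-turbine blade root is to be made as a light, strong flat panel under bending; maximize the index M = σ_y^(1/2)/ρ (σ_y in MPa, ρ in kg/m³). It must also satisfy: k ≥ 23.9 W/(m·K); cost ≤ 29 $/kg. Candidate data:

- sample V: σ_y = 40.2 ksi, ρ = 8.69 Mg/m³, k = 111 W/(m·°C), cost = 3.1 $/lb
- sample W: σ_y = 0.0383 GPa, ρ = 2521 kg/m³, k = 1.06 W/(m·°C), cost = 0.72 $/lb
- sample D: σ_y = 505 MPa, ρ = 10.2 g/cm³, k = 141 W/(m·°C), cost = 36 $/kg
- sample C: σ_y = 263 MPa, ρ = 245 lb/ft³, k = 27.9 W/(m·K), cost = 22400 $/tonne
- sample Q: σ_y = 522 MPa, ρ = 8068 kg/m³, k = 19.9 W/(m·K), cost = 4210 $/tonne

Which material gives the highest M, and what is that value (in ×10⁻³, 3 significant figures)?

Screen on constraints: k ≥ 23.9 W/(m·K); cost ≤ 29 $/kg. Survivors: sample V, sample C.
Putting every candidate on a common basis:
  sample V: σ_y = 277.2 MPa, ρ = 8690 kg/m³
  sample C: σ_y = 263.0 MPa, ρ = 3925 kg/m³
  sample C: M = 4.13×10⁻³
  sample V: M = 1.92×10⁻³
The maximum is for sample C.

sample C, M = 4.13×10⁻³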